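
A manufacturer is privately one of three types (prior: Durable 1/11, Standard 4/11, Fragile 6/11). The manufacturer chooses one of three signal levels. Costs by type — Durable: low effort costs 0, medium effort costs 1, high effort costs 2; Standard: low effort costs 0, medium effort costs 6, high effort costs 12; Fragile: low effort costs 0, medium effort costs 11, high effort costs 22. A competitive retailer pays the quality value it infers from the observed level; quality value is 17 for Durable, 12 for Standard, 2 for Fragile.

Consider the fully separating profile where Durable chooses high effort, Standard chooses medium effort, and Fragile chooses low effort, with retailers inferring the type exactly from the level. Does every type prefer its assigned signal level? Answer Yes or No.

Separating prices: high effort → 17, medium effort → 12, low effort → 2.
Durable (assigned high effort): low effort: 2 − 0 = 2; medium effort: 12 − 1 = 11; high effort: 17 − 2 = 15. Durable stays.
Standard (assigned medium effort): low effort: 2 − 0 = 2; medium effort: 12 − 6 = 6; high effort: 17 − 12 = 5. Standard stays.
Fragile (assigned low effort): low effort: 2 − 0 = 2; medium effort: 12 − 11 = 1; high effort: 17 − 22 = -5. Fragile stays.
Every type prefers its assigned level; separation holds.

Yes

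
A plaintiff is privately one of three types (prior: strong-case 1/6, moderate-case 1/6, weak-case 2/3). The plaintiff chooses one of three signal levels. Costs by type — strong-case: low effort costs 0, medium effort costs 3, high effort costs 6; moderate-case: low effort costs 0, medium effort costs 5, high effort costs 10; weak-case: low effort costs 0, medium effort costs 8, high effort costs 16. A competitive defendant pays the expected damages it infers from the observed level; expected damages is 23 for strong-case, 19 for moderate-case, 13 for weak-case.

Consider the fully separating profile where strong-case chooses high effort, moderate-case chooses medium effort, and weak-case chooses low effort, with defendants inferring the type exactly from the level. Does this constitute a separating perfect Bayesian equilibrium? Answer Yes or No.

Separating settlements: high effort → 23, medium effort → 19, low effort → 13.
strong-case (assigned high effort): low effort: 13 − 0 = 13; medium effort: 19 − 3 = 16; high effort: 23 − 6 = 17. strong-case stays.
moderate-case (assigned medium effort): low effort: 13 − 0 = 13; medium effort: 19 − 5 = 14; high effort: 23 − 10 = 13. moderate-case stays.
weak-case (assigned low effort): low effort: 13 − 0 = 13; medium effort: 19 − 8 = 11; high effort: 23 − 16 = 7. weak-case stays.
Every type prefers its assigned level; separation holds.

Yes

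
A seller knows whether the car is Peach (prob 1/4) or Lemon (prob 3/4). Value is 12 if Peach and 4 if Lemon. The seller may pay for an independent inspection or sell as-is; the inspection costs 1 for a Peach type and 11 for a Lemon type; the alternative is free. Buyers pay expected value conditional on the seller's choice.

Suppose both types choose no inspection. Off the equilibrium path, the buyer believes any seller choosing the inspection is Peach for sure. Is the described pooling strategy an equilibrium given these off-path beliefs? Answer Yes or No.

No

On path, the buyer holds the prior and pays 1/4·12 + 3/4·4 = 6. Off path (the inspection), believing Peach, it pays 12.
Peach: no inspection nets 6; the inspection nets 12 − 1 = 11. Peach would deviate.
Lemon: no inspection nets 6; the inspection nets 12 − 11 = 1. Lemon stays.
A type deviates, so pooling fails.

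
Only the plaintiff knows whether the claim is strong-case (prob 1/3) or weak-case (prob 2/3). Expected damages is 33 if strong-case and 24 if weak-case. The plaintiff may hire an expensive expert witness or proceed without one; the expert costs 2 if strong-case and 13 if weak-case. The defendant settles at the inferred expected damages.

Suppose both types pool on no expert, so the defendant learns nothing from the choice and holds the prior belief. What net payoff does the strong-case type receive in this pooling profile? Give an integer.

Pooled settlement = 1/3·33 + 2/3·24 = 27.
strong-case pays no cost for no expert, so net payoff = 27.

27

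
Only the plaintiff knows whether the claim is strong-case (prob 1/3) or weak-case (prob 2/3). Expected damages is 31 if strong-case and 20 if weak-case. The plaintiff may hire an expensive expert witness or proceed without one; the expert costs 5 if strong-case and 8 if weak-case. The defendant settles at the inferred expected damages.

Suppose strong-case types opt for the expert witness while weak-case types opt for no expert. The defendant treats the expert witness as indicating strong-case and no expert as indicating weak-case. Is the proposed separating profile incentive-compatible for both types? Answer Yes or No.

No

Under these beliefs, the expert witness earns settlement 31 and no expert earns settlement 20.
strong-case: the expert witness nets 31 − 5 = 26; no expert nets 20. strong-case prefers the expert witness.
weak-case: the expert witness nets 31 − 8 = 23; no expert nets 20. weak-case would deviate to the expert witness.
weak-case has a profitable deviation, so the profile is not an equilibrium.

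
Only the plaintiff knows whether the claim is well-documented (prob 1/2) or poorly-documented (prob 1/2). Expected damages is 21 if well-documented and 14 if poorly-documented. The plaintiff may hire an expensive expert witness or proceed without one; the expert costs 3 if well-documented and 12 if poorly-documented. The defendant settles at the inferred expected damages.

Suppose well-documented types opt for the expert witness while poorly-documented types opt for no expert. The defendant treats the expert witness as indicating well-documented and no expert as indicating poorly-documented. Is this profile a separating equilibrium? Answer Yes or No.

Yes

Under these beliefs, the expert witness earns settlement 21 and no expert earns settlement 14.
well-documented: the expert witness nets 21 − 3 = 18; no expert nets 14. well-documented prefers the expert witness.
poorly-documented: the expert witness nets 21 − 12 = 9; no expert nets 14. poorly-documented prefers no expert.
Neither type deviates, so the separating profile is an equilibrium.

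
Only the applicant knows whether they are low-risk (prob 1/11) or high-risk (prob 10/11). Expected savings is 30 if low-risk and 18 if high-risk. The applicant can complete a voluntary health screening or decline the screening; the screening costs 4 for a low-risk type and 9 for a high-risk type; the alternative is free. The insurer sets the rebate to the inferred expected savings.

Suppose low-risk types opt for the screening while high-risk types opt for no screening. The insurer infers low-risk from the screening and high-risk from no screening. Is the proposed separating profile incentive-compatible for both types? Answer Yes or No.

No

Under these beliefs, the screening earns rebate 30 and no screening earns rebate 18.
low-risk: the screening nets 30 − 4 = 26; no screening nets 18. low-risk prefers the screening.
high-risk: the screening nets 30 − 9 = 21; no screening nets 18. high-risk would deviate to the screening.
high-risk has a profitable deviation, so the profile is not an equilibrium.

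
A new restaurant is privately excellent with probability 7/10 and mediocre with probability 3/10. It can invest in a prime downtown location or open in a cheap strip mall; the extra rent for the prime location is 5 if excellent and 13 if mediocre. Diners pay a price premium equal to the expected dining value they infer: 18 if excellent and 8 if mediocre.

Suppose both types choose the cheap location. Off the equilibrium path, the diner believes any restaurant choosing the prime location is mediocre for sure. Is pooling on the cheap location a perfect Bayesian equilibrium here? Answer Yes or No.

Yes

On path, the diner holds the prior and pays 7/10·18 + 3/10·8 = 15. Off path (the prime location), believing mediocre, it pays 8.
excellent: the cheap location nets 15; the prime location nets 8 − 5 = 3. excellent stays.
mediocre: the cheap location nets 15; the prime location nets 8 − 13 = -5. mediocre stays.
No type deviates, so pooling is sustained.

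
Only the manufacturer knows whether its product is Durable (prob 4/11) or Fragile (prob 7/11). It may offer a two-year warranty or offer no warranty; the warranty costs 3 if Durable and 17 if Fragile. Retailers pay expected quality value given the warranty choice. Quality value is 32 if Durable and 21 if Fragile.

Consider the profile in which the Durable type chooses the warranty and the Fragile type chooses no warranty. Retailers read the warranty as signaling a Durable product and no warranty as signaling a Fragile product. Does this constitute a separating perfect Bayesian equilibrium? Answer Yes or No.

Under these beliefs, the warranty earns price 32 and no warranty earns price 21.
Durable: the warranty nets 32 − 3 = 29; no warranty nets 21. Durable prefers the warranty.
Fragile: the warranty nets 32 − 17 = 15; no warranty nets 21. Fragile prefers no warranty.
Neither type deviates, so the separating profile is an equilibrium.

Yes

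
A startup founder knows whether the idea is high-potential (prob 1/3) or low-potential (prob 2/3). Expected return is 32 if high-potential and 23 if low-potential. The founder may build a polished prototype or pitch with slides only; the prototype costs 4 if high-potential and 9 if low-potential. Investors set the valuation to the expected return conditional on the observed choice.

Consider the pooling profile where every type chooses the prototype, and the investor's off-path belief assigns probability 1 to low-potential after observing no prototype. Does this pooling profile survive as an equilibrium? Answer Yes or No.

On path, the investor holds the prior and pays 1/3·32 + 2/3·23 = 26. Off path (no prototype), believing low-potential, it pays 23.
high-potential: the prototype nets 26 − 4 = 22; no prototype nets 23. high-potential would deviate.
low-potential: the prototype nets 26 − 9 = 17; no prototype nets 23. low-potential would deviate.
A type deviates, so pooling fails.

No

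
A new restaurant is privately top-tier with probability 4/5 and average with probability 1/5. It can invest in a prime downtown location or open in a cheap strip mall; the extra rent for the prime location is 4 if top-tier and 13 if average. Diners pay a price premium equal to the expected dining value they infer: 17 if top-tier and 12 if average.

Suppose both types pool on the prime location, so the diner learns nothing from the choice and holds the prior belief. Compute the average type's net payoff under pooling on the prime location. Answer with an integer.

Pooled price premium = 4/5·17 + 1/5·12 = 16.
average pays cost 13 for the prime location, so net payoff = 16 − 13 = 3.

3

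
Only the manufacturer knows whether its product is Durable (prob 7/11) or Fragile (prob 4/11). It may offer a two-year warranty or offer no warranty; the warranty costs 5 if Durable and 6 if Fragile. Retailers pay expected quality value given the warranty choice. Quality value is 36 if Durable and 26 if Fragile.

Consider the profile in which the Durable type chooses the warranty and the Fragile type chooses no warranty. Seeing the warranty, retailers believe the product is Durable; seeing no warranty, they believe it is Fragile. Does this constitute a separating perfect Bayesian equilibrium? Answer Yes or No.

Under these beliefs, the warranty earns price 36 and no warranty earns price 26.
Durable: the warranty nets 36 − 5 = 31; no warranty nets 26. Durable prefers the warranty.
Fragile: the warranty nets 36 − 6 = 30; no warranty nets 26. Fragile would deviate to the warranty.
Fragile has a profitable deviation, so the profile is not an equilibrium.

No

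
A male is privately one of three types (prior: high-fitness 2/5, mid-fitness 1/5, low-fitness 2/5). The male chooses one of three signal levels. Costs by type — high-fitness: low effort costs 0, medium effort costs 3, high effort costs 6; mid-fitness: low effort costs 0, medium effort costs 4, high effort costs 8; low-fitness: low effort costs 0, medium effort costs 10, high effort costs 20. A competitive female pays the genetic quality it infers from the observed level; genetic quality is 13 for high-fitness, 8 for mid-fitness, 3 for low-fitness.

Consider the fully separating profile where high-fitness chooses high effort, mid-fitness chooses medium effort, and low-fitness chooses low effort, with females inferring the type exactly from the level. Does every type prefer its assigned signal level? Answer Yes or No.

No

Separating mating payoffs: high effort → 13, medium effort → 8, low effort → 3.
high-fitness (assigned high effort): low effort: 3 − 0 = 3; medium effort: 8 − 3 = 5; high effort: 13 − 6 = 7. high-fitness stays.
mid-fitness (assigned medium effort): low effort: 3 − 0 = 3; medium effort: 8 − 4 = 4; high effort: 13 − 8 = 5. mid-fitness prefers high effort.
low-fitness (assigned low effort): low effort: 3 − 0 = 3; medium effort: 8 − 10 = -2; high effort: 13 − 20 = -7. low-fitness stays.
At least one type deviates; the separating profile fails.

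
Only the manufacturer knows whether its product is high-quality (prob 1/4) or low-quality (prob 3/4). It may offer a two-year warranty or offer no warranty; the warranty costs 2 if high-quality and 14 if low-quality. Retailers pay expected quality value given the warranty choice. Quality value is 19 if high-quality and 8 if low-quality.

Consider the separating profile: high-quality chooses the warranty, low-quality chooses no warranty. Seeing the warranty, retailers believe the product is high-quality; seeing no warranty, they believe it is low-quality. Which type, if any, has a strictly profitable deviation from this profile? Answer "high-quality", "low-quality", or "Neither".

Neither

The warranty pays 19; no warranty pays 8.
high-quality: assigned the warranty, nets 19 − 2 = 17; deviating to no warranty nets 8.
low-quality: assigned no warranty, nets 8; deviating to the warranty nets 19 − 14 = 5.
Both types strictly prefer their assigned action; no profitable deviation.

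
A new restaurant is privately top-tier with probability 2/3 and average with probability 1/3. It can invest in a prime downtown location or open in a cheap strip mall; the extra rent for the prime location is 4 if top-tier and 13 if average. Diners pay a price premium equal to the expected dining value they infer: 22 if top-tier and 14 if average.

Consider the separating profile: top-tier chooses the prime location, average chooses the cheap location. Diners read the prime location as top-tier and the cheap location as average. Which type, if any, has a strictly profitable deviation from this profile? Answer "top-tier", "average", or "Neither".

Neither

The prime location pays 22; the cheap location pays 14.
top-tier: assigned the prime location, nets 22 − 4 = 18; deviating to the cheap location nets 14.
average: assigned the cheap location, nets 14; deviating to the prime location nets 22 − 13 = 9.
Both types strictly prefer their assigned action; no profitable deviation.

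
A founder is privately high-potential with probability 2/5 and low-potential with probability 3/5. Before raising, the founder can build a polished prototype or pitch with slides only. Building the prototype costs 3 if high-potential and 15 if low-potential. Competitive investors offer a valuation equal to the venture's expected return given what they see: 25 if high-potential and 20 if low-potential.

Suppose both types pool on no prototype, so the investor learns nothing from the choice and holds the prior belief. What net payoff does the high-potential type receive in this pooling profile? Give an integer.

22

Pooled valuation = 2/5·25 + 3/5·20 = 22.
high-potential pays no cost for no prototype, so net payoff = 22.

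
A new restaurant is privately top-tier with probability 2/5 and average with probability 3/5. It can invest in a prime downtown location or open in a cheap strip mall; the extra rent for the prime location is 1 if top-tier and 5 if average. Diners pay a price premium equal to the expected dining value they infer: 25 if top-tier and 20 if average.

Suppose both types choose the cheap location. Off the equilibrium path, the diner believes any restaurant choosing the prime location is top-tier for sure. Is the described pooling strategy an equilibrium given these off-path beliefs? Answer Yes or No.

No

On path, the diner holds the prior and pays 2/5·25 + 3/5·20 = 22. Off path (the prime location), believing top-tier, it pays 25.
top-tier: the cheap location nets 22; the prime location nets 25 − 1 = 24. top-tier would deviate.
average: the cheap location nets 22; the prime location nets 25 − 5 = 20. average stays.
A type deviates, so pooling fails.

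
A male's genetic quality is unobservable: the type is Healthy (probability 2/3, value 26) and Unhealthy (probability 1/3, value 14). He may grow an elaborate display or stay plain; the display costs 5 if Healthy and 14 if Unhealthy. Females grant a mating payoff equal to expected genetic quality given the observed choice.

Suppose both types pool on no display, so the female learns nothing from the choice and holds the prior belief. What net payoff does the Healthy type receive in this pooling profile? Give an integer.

Pooled mating payoff = 2/3·26 + 1/3·14 = 22.
Healthy pays no cost for no display, so net payoff = 22.

22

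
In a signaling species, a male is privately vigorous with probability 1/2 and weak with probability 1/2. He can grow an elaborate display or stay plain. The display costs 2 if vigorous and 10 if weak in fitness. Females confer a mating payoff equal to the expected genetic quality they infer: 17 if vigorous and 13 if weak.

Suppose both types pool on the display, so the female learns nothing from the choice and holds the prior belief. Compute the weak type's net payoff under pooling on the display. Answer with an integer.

Pooled mating payoff = 1/2·17 + 1/2·13 = 15.
weak pays cost 10 for the display, so net payoff = 15 − 10 = 5.

5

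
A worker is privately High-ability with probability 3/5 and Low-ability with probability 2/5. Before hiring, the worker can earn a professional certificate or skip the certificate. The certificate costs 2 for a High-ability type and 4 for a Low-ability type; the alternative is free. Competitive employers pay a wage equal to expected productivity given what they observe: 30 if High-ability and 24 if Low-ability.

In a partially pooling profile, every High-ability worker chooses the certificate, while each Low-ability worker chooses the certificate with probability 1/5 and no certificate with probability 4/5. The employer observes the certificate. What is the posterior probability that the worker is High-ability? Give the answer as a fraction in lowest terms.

15/17

P(the certificate) = (3/5)·1 + (2/5)·(1/5) = 17/25.
By Bayes' rule, P(High-ability | the certificate) = (3/5) / (17/25) = 15/17.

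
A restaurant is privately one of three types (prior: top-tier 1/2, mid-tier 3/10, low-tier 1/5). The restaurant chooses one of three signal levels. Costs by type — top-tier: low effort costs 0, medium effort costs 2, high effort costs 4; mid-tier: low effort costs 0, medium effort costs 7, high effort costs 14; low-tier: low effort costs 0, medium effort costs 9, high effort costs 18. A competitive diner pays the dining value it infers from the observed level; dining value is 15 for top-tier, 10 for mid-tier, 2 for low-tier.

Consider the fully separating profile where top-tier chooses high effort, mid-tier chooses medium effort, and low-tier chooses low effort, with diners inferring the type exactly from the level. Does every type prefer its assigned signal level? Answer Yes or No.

Separating price premiums: high effort → 15, medium effort → 10, low effort → 2.
top-tier (assigned high effort): low effort: 2 − 0 = 2; medium effort: 10 − 2 = 8; high effort: 15 − 4 = 11. top-tier stays.
mid-tier (assigned medium effort): low effort: 2 − 0 = 2; medium effort: 10 − 7 = 3; high effort: 15 − 14 = 1. mid-tier stays.
low-tier (assigned low effort): low effort: 2 − 0 = 2; medium effort: 10 − 9 = 1; high effort: 15 − 18 = -3. low-tier stays.
Every type prefers its assigned level; separation holds.

Yes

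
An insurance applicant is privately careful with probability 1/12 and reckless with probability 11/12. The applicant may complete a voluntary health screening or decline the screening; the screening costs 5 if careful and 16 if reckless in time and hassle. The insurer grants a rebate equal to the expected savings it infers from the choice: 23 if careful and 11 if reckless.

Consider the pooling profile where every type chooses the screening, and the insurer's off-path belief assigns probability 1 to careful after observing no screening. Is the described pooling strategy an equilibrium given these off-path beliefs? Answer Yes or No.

On path, the insurer holds the prior and pays 1/12·23 + 11/12·11 = 12. Off path (no screening), believing careful, it pays 23.
careful: the screening nets 12 − 5 = 7; no screening nets 23. careful would deviate.
reckless: the screening nets 12 − 16 = -4; no screening nets 23. reckless would deviate.
A type deviates, so pooling fails.

No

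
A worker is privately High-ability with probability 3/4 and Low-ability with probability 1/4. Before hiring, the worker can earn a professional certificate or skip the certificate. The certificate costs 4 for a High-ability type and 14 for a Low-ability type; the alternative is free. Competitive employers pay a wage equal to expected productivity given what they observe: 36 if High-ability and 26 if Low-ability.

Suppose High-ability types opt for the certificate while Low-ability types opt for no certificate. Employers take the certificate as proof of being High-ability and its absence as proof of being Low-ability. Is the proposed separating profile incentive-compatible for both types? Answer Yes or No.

Under these beliefs, the certificate earns wage 36 and no certificate earns wage 26.
High-ability: the certificate nets 36 − 4 = 32; no certificate nets 26. High-ability prefers the certificate.
Low-ability: the certificate nets 36 − 14 = 22; no certificate nets 26. Low-ability prefers no certificate.
Neither type deviates, so the separating profile is an equilibrium.

Yes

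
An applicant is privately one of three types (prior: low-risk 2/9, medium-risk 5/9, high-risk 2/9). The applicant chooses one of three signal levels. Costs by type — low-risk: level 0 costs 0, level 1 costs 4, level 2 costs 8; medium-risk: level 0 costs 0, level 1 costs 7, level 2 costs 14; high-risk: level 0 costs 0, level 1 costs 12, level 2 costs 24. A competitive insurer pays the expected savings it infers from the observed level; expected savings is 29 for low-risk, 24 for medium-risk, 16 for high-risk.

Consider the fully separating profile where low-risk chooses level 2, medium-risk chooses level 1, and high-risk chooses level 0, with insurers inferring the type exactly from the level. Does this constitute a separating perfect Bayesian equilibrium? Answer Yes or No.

Yes

Separating rebates: level 2 → 29, level 1 → 24, level 0 → 16.
low-risk (assigned level 2): level 0: 16 − 0 = 16; level 1: 24 − 4 = 20; level 2: 29 − 8 = 21. low-risk stays.
medium-risk (assigned level 1): level 0: 16 − 0 = 16; level 1: 24 − 7 = 17; level 2: 29 − 14 = 15. medium-risk stays.
high-risk (assigned level 0): level 0: 16 − 0 = 16; level 1: 24 − 12 = 12; level 2: 29 − 24 = 5. high-risk stays.
Every type prefers its assigned level; separation holds.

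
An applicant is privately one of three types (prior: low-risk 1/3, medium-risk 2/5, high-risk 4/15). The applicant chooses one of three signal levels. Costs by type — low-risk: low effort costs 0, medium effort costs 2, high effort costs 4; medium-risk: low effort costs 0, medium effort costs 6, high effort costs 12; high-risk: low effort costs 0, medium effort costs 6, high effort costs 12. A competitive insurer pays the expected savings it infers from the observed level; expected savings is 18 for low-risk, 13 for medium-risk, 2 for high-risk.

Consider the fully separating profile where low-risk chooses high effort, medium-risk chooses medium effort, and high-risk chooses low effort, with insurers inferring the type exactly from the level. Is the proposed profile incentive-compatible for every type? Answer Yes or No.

Separating rebates: high effort → 18, medium effort → 13, low effort → 2.
low-risk (assigned high effort): low effort: 2 − 0 = 2; medium effort: 13 − 2 = 11; high effort: 18 − 4 = 14. low-risk stays.
medium-risk (assigned medium effort): low effort: 2 − 0 = 2; medium effort: 13 − 6 = 7; high effort: 18 − 12 = 6. medium-risk stays.
high-risk (assigned low effort): low effort: 2 − 0 = 2; medium effort: 13 − 6 = 7; high effort: 18 − 12 = 6. high-risk prefers medium effort.
At least one type deviates; the separating profile fails.

No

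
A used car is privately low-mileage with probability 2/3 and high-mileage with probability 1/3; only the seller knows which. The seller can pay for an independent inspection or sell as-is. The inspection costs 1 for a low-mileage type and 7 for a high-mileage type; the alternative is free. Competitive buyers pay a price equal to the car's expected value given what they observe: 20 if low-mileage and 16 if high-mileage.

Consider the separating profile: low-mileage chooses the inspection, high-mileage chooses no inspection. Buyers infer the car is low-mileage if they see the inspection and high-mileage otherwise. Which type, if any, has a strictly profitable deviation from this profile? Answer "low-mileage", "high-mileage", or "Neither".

The inspection pays 20; no inspection pays 16.
low-mileage: assigned the inspection, nets 20 − 1 = 19; deviating to no inspection nets 16.
high-mileage: assigned no inspection, nets 16; deviating to the inspection nets 20 − 7 = 13.
Both types strictly prefer their assigned action; no profitable deviation.

Neither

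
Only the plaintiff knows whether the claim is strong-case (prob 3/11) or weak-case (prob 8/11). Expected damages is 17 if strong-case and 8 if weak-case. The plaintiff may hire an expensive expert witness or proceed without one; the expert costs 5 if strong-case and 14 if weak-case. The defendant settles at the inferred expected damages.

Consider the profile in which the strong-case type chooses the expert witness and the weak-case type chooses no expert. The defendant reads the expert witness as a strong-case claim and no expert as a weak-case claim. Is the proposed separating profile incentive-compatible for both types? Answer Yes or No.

Yes

Under these beliefs, the expert witness earns settlement 17 and no expert earns settlement 8.
strong-case: the expert witness nets 17 − 5 = 12; no expert nets 8. strong-case prefers the expert witness.
weak-case: the expert witness nets 17 − 14 = 3; no expert nets 8. weak-case prefers no expert.
Neither type deviates, so the separating profile is an equilibrium.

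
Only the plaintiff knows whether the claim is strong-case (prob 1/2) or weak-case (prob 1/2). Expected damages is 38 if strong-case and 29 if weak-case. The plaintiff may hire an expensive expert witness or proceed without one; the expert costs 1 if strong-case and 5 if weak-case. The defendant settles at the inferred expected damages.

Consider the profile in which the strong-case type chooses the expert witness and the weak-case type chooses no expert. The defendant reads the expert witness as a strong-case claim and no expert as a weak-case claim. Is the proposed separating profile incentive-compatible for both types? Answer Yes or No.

No

Under these beliefs, the expert witness earns settlement 38 and no expert earns settlement 29.
strong-case: the expert witness nets 38 − 1 = 37; no expert nets 29. strong-case prefers the expert witness.
weak-case: the expert witness nets 38 − 5 = 33; no expert nets 29. weak-case would deviate to the expert witness.
weak-case has a profitable deviation, so the profile is not an equilibrium.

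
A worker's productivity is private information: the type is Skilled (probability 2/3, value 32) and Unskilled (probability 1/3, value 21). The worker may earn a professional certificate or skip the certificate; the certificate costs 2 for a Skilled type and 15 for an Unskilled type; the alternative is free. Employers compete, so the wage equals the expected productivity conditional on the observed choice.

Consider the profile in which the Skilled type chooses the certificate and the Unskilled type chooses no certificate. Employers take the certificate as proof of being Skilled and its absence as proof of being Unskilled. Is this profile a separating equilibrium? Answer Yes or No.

Under these beliefs, the certificate earns wage 32 and no certificate earns wage 21.
Skilled: the certificate nets 32 − 2 = 30; no certificate nets 21. Skilled prefers the certificate.
Unskilled: the certificate nets 32 − 15 = 17; no certificate nets 21. Unskilled prefers no certificate.
Neither type deviates, so the separating profile is an equilibrium.

Yes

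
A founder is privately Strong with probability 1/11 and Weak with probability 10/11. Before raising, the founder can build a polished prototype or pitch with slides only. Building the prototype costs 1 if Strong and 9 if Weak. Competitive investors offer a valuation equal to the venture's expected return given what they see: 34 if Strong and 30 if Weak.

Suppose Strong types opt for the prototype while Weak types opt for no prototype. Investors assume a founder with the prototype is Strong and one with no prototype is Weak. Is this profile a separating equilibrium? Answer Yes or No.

Under these beliefs, the prototype earns valuation 34 and no prototype earns valuation 30.
Strong: the prototype nets 34 − 1 = 33; no prototype nets 30. Strong prefers the prototype.
Weak: the prototype nets 34 − 9 = 25; no prototype nets 30. Weak prefers no prototype.
Neither type deviates, so the separating profile is an equilibrium.

Yes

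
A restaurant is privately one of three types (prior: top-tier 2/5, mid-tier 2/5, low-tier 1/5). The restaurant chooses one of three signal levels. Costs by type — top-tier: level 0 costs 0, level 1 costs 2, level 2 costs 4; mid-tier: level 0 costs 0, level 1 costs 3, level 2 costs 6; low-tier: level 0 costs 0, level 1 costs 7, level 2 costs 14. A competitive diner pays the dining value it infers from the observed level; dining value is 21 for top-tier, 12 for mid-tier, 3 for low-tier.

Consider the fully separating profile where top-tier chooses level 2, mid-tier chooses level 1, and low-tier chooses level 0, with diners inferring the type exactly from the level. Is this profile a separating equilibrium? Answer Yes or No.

Separating price premiums: level 2 → 21, level 1 → 12, level 0 → 3.
top-tier (assigned level 2): level 0: 3 − 0 = 3; level 1: 12 − 2 = 10; level 2: 21 − 4 = 17. top-tier stays.
mid-tier (assigned level 1): level 0: 3 − 0 = 3; level 1: 12 − 3 = 9; level 2: 21 − 6 = 15. mid-tier prefers level 2.
low-tier (assigned level 0): level 0: 3 − 0 = 3; level 1: 12 − 7 = 5; level 2: 21 − 14 = 7. low-tier prefers level 2.
At least one type deviates; the separating profile fails.

No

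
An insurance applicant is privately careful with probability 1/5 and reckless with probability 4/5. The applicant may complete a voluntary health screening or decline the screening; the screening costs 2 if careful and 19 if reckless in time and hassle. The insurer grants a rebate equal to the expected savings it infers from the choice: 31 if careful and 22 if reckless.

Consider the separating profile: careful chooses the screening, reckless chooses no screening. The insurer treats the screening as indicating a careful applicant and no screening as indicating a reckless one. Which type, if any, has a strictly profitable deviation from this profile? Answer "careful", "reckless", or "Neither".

The screening pays 31; no screening pays 22.
careful: assigned the screening, nets 31 − 2 = 29; deviating to no screening nets 22.
reckless: assigned no screening, nets 22; deviating to the screening nets 31 − 19 = 12.
Both types strictly prefer their assigned action; no profitable deviation.

Neither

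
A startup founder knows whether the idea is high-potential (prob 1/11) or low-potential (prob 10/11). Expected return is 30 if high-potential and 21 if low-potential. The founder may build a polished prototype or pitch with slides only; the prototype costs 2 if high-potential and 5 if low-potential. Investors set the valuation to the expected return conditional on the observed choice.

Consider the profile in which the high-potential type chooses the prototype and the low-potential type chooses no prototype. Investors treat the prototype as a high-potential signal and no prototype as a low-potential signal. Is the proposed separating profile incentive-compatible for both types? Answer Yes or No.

No

Under these beliefs, the prototype earns valuation 30 and no prototype earns valuation 21.
high-potential: the prototype nets 30 − 2 = 28; no prototype nets 21. high-potential prefers the prototype.
low-potential: the prototype nets 30 − 5 = 25; no prototype nets 21. low-potential would deviate to the prototype.
low-potential has a profitable deviation, so the profile is not an equilibrium.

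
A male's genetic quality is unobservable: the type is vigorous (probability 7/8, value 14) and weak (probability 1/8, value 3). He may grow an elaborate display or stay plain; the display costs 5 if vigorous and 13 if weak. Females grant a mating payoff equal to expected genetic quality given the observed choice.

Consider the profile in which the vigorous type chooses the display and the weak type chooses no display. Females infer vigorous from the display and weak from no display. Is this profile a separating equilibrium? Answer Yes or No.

Under these beliefs, the display earns mating payoff 14 and no display earns mating payoff 3.
vigorous: the display nets 14 − 5 = 9; no display nets 3. vigorous prefers the display.
weak: the display nets 14 − 13 = 1; no display nets 3. weak prefers no display.
Neither type deviates, so the separating profile is an equilibrium.

Yes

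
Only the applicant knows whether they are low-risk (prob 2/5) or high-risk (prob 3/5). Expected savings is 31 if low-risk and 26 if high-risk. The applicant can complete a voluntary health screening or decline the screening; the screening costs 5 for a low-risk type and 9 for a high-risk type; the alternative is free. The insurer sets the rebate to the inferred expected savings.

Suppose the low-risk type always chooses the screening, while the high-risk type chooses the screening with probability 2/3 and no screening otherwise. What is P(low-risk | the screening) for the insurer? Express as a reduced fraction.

P(the screening) = (2/5)·1 + (3/5)·(2/3) = 4/5.
By Bayes' rule, P(low-risk | the screening) = (2/5) / (4/5) = 1/2.

1/2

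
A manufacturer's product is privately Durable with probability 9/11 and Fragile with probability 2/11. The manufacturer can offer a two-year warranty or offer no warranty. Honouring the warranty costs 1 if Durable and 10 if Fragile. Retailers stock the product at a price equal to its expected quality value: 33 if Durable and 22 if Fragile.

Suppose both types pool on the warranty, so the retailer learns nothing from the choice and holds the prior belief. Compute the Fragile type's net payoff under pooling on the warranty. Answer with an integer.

21

Pooled price = 9/11·33 + 2/11·22 = 31.
Fragile pays cost 10 for the warranty, so net payoff = 31 − 10 = 21.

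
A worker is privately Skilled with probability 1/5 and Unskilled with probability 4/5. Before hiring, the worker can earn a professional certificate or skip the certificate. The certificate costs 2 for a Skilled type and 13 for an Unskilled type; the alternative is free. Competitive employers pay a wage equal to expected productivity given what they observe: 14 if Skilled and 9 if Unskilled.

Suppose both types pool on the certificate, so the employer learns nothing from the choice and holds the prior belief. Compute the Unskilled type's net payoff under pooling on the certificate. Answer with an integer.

-3

Pooled wage = 1/5·14 + 4/5·9 = 10.
Unskilled pays cost 13 for the certificate, so net payoff = 10 − 13 = -3.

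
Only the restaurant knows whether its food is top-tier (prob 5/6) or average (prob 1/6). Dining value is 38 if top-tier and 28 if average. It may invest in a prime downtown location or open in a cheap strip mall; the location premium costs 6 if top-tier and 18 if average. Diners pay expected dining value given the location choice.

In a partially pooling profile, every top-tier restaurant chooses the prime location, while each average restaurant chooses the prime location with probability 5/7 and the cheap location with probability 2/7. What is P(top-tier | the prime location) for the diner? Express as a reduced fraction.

P(the prime location) = (5/6)·1 + (1/6)·(5/7) = 20/21.
By Bayes' rule, P(top-tier | the prime location) = (5/6) / (20/21) = 7/8.

7/8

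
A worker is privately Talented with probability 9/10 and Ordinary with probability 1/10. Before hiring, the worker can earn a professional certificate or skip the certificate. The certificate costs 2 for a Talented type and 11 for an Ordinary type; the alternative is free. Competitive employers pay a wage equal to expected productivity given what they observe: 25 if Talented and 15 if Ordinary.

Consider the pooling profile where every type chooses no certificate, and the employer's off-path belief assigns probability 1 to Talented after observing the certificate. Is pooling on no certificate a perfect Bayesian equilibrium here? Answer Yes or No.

On path, the employer holds the prior and pays 9/10·25 + 1/10·15 = 24. Off path (the certificate), believing Talented, it pays 25.
Talented: no certificate nets 24; the certificate nets 25 − 2 = 23. Talented stays.
Ordinary: no certificate nets 24; the certificate nets 25 − 11 = 14. Ordinary stays.
No type deviates, so pooling is sustained.

Yes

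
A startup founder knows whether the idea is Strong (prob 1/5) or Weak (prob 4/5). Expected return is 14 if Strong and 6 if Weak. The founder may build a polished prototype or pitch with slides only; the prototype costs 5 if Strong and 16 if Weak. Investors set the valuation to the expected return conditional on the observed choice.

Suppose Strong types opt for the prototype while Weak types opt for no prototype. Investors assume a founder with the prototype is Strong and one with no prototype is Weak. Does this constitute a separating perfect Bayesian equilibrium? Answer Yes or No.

Yes

Under these beliefs, the prototype earns valuation 14 and no prototype earns valuation 6.
Strong: the prototype nets 14 − 5 = 9; no prototype nets 6. Strong prefers the prototype.
Weak: the prototype nets 14 − 16 = -2; no prototype nets 6. Weak prefers no prototype.
Neither type deviates, so the separating profile is an equilibrium.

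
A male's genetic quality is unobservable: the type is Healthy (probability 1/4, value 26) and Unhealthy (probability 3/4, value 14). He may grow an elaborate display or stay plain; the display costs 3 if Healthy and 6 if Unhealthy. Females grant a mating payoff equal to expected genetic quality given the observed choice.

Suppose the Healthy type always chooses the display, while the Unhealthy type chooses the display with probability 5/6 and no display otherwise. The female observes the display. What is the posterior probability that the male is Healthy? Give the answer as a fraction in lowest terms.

2/7

P(the display) = (1/4)·1 + (3/4)·(5/6) = 7/8.
By Bayes' rule, P(Healthy | the display) = (1/4) / (7/8) = 2/7.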